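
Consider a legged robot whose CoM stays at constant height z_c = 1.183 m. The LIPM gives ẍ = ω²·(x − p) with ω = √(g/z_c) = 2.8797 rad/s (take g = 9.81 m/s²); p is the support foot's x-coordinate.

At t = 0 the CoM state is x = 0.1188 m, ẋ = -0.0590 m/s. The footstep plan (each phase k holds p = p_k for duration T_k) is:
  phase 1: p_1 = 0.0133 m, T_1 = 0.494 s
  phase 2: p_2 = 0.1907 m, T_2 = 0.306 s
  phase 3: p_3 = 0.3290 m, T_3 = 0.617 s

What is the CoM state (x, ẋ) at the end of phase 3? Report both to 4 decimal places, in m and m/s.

phase 1: p=0.0133, T=0.494, ωT=1.422572, cosh=2.194434, sinh=1.953340; start (x,ẋ)=(0.118800, -0.059000) → end (x,ẋ)=(0.204792, 0.463970)
phase 2: p=0.1907, T=0.306, ωT=0.881188, cosh=1.414028, sinh=0.999738; start (x,ẋ)=(0.204792, 0.463970) → end (x,ẋ)=(0.371702, 0.696637)
phase 3: p=0.3290, T=0.617, ωT=1.776775, cosh=3.039973, sinh=2.870790; start (x,ẋ)=(0.371702, 0.696637) → end (x,ẋ)=(1.153294, 2.470774)

x = 1.1533, ẋ = 2.4708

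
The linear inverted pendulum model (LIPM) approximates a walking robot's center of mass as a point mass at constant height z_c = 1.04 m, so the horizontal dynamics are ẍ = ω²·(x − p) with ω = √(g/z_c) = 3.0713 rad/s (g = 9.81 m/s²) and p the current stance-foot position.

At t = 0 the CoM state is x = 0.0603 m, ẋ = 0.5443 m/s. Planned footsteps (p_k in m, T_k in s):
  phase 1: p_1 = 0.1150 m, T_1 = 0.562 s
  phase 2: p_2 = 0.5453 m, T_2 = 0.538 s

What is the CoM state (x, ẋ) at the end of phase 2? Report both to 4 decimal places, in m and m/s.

x = 1.1736, ẋ = 2.2073

phase 1: p=0.1150, T=0.562, ωT=1.726071, cosh=2.898258, sinh=2.720275; start (x,ẋ)=(0.060300, 0.544300) → end (x,ẋ)=(0.438556, 1.120515)
phase 2: p=0.5453, T=0.538, ωT=1.652359, cosh=2.705439, sinh=2.513841; start (x,ẋ)=(0.438556, 1.120515) → end (x,ẋ)=(1.173646, 2.207342)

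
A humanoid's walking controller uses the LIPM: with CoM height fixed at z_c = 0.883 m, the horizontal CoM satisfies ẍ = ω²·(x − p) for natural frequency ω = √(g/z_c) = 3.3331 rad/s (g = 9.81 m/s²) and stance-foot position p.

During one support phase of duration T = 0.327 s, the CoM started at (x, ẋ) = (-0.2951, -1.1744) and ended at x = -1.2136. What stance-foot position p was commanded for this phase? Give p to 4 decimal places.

p = 0.3976

ωT = 3.3331·0.327 = 1.089924; cosh(ωT) = 1.655145, sinh(ωT) = 1.318902
x(T) = p + (x₀−p)·cosh(ωT) + (ẋ₀/ω)·sinh(ωT) ⇒ p·(1 − cosh) = x(T) − x₀·cosh − (ẋ₀/ω)·sinh
numerator   = -1.2136 − (-0.2951)·1.655145 − (-1.1744/3.3331)·1.318902 = -0.260459
denominator = 1 − 1.655145 = -0.655145
p = -0.260459 / -0.655145 = 0.3976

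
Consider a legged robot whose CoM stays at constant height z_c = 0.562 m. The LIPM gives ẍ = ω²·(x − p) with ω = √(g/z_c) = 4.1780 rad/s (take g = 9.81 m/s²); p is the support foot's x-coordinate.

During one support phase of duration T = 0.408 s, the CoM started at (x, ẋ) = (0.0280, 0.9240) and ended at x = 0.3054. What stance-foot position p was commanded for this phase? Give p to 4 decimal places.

p = 0.1968

ωT = 4.1780·0.408 = 1.704624; cosh(ωT) = 2.840579, sinh(ωT) = 2.658738
x(T) = p + (x₀−p)·cosh(ωT) + (ẋ₀/ω)·sinh(ωT) ⇒ p·(1 − cosh) = x(T) − x₀·cosh − (ẋ₀/ω)·sinh
numerator   = 0.3054 − (0.0280)·2.840579 − (0.9240/4.1780)·2.658738 = -0.362139
denominator = 1 − 2.840579 = -1.840579
p = -0.362139 / -1.840579 = 0.1968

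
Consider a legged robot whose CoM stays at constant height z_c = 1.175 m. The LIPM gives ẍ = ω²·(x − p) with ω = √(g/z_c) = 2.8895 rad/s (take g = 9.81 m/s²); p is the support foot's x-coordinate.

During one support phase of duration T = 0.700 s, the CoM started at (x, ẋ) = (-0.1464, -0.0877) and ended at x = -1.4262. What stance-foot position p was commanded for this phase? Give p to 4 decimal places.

ωT = 2.8895·0.700 = 2.022650; cosh(ωT) = 3.845316, sinh(ωT) = 3.713012
x(T) = p + (x₀−p)·cosh(ωT) + (ẋ₀/ω)·sinh(ωT) ⇒ p·(1 − cosh) = x(T) − x₀·cosh − (ẋ₀/ω)·sinh
numerator   = -1.4262 − (-0.1464)·3.845316 − (-0.0877/2.8895)·3.713012 = -0.750551
denominator = 1 − 3.845316 = -2.845316
p = -0.750551 / -2.845316 = 0.2638

p = 0.2638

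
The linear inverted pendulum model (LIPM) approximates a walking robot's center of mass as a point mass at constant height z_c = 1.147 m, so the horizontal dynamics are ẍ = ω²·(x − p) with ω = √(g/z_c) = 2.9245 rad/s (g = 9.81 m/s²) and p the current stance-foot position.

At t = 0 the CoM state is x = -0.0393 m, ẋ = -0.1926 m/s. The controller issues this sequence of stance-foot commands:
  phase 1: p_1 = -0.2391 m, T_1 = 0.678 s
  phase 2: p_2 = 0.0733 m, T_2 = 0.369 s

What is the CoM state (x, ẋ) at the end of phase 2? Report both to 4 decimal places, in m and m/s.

phase 1: p=-0.2391, T=0.678, ωT=1.982811, cosh=3.700406, sinh=3.562725; start (x,ẋ)=(-0.039300, -0.192600) → end (x,ẋ)=(0.265609, 1.369056)
phase 2: p=0.0733, T=0.369, ωT=1.079141, cosh=1.641019, sinh=1.301131; start (x,ẋ)=(0.265609, 1.369056) → end (x,ẋ)=(0.997986, 2.978413)

x = 0.9980, ẋ = 2.9784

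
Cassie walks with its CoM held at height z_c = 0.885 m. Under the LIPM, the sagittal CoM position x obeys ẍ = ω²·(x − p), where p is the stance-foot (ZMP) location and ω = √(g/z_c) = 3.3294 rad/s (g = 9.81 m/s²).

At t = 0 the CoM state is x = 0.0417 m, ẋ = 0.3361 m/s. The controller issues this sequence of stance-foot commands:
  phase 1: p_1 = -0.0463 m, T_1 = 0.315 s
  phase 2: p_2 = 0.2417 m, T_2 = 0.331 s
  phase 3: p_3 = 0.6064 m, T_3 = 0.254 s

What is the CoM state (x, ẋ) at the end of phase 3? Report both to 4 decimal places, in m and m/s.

x = 0.9635, ẋ = 1.8492

phase 1: p=-0.0463, T=0.315, ωT=1.048761, cosh=1.602242, sinh=1.251871; start (x,ẋ)=(0.041700, 0.336100) → end (x,ẋ)=(0.221073, 0.905296)
phase 2: p=0.2417, T=0.331, ωT=1.102031, cosh=1.671235, sinh=1.339040; start (x,ẋ)=(0.221073, 0.905296) → end (x,ẋ)=(0.571324, 1.421001)
phase 3: p=0.6064, T=0.254, ωT=0.845668, cosh=1.379402, sinh=0.950131; start (x,ẋ)=(0.571324, 1.421001) → end (x,ẋ)=(0.963536, 1.849173)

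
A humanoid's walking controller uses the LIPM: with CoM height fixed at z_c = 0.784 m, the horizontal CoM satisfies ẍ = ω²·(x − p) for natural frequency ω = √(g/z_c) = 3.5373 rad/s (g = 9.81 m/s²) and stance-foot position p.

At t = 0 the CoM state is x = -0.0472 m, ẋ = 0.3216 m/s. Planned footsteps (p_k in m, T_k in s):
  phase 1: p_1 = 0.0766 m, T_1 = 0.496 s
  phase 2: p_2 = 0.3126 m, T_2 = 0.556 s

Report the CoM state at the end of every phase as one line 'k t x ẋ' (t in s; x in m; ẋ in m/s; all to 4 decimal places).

phase 1: p=0.0766, T=0.496, ωT=1.754501, cosh=2.976777, sinh=2.803784; start (x,ẋ)=(-0.047200, 0.321600) → end (x,ẋ)=(-0.037014, -0.270495)
phase 2: p=0.3126, T=0.556, ωT=1.966739, cosh=3.643621, sinh=3.503709; start (x,ẋ)=(-0.037014, -0.270495) → end (x,ẋ)=(-1.229187, -5.318581)

1 0.4960 -0.0370 -0.2705
2 1.0520 -1.2292 -5.3186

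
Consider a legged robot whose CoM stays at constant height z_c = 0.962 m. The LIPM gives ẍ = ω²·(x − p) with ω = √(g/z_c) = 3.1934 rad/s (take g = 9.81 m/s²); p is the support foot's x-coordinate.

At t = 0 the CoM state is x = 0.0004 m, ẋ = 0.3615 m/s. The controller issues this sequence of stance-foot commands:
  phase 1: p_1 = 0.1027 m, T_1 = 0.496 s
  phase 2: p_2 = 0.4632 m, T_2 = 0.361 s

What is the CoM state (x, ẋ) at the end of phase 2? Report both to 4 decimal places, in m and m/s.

phase 1: p=0.1027, T=0.496, ωT=1.583926, cosh=2.539612, sinh=2.334444; start (x,ẋ)=(0.000400, 0.361500) → end (x,ẋ)=(0.107162, 0.155442)
phase 2: p=0.4632, T=0.361, ωT=1.152817, cosh=1.741425, sinh=1.425679; start (x,ẋ)=(0.107162, 0.155442) → end (x,ẋ)=(-0.087417, -1.350266)

x = -0.0874, ẋ = -1.3503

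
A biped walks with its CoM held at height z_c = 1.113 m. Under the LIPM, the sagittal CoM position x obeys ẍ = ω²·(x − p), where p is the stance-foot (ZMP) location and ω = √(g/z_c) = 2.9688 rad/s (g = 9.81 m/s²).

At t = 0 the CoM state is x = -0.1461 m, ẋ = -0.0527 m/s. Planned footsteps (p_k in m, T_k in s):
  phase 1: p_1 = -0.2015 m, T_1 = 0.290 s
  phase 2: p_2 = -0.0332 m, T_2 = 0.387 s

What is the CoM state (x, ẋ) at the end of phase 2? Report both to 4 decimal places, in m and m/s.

x = -0.1800, ẋ = -0.3065

phase 1: p=-0.2015, T=0.290, ωT=0.860952, cosh=1.394085, sinh=0.971326; start (x,ẋ)=(-0.146100, -0.052700) → end (x,ẋ)=(-0.141510, 0.086287)
phase 2: p=-0.0332, T=0.387, ωT=1.148926, cosh=1.735889, sinh=1.418912; start (x,ẋ)=(-0.141510, 0.086287) → end (x,ẋ)=(-0.179974, -0.306467)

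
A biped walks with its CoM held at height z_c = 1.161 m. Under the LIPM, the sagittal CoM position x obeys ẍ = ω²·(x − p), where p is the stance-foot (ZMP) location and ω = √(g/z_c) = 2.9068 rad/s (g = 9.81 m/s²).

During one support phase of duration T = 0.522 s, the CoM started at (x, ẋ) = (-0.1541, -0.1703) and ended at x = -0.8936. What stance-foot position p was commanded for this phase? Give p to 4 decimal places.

ωT = 2.9068·0.522 = 1.517350; cosh(ωT) = 2.389708, sinh(ωT) = 2.170415
x(T) = p + (x₀−p)·cosh(ωT) + (ẋ₀/ω)·sinh(ωT) ⇒ p·(1 − cosh) = x(T) − x₀·cosh − (ẋ₀/ω)·sinh
numerator   = -0.8936 − (-0.1541)·2.389708 − (-0.1703/2.9068)·2.170415 = -0.398188
denominator = 1 − 2.389708 = -1.389708
p = -0.398188 / -1.389708 = 0.2865

p = 0.2865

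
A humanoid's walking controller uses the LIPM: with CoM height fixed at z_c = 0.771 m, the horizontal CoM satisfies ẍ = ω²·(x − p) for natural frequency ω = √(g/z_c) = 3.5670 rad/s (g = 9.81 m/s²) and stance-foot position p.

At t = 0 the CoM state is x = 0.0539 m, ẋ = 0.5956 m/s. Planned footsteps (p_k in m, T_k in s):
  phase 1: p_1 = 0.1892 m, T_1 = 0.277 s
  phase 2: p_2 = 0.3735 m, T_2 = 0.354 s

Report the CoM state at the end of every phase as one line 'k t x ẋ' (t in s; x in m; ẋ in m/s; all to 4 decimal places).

1 0.2770 0.1755 0.3524
2 0.6310 0.1561 -0.4758

phase 1: p=0.1892, T=0.277, ωT=0.988059, cosh=1.529157, sinh=1.156859; start (x,ẋ)=(0.053900, 0.595600) → end (x,ẋ)=(0.175472, 0.352449)
phase 2: p=0.3735, T=0.354, ωT=1.262718, cosh=1.908950, sinh=1.626066; start (x,ẋ)=(0.175472, 0.352449) → end (x,ẋ)=(0.156142, -0.475793)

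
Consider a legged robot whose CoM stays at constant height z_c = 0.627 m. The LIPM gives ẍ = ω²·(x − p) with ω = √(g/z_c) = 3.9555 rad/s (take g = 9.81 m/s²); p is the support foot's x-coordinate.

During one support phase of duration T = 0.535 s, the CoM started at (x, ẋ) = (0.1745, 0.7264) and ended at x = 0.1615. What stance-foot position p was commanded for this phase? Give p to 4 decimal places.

ωT = 3.9555·0.535 = 2.116192; cosh(ωT) = 4.209983, sinh(ωT) = 4.089494
x(T) = p + (x₀−p)·cosh(ωT) + (ẋ₀/ω)·sinh(ωT) ⇒ p·(1 − cosh) = x(T) − x₀·cosh − (ẋ₀/ω)·sinh
numerator   = 0.1615 − (0.1745)·4.209983 − (0.7264/3.9555)·4.089494 = -1.324149
denominator = 1 − 4.209983 = -3.209983
p = -1.324149 / -3.209983 = 0.4125

p = 0.4125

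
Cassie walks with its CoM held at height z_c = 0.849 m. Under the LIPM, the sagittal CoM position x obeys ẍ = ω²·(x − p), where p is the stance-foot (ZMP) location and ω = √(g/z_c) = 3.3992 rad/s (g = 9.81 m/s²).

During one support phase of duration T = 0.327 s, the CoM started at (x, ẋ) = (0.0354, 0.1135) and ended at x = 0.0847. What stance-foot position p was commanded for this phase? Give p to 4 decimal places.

ωT = 3.3992·0.327 = 1.111538; cosh(ωT) = 1.684041, sinh(ωT) = 1.354989
x(T) = p + (x₀−p)·cosh(ωT) + (ẋ₀/ω)·sinh(ωT) ⇒ p·(1 − cosh) = x(T) − x₀·cosh − (ẋ₀/ω)·sinh
numerator   = 0.0847 − (0.0354)·1.684041 − (0.1135/3.3992)·1.354989 = -0.020158
denominator = 1 − 1.684041 = -0.684041
p = -0.020158 / -0.684041 = 0.0295

p = 0.0295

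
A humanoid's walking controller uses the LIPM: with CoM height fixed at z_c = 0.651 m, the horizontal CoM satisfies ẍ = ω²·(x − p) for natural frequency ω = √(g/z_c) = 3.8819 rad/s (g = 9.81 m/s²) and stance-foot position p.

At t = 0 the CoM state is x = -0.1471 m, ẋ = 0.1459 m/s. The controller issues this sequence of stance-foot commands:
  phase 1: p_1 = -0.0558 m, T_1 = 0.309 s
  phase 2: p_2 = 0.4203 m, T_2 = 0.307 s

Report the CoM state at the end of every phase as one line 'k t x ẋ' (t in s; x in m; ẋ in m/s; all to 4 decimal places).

1 0.3090 -0.1643 -0.2706
2 0.6160 -0.7352 -3.8786

phase 1: p=-0.0558, T=0.309, ωT=1.199507, cosh=1.809912, sinh=1.508569; start (x,ẋ)=(-0.147100, 0.145900) → end (x,ẋ)=(-0.164346, -0.270597)
phase 2: p=0.4203, T=0.307, ωT=1.191743, cosh=1.798254, sinh=1.494563; start (x,ẋ)=(-0.164346, -0.270597) → end (x,ẋ)=(-0.735224, -3.878567)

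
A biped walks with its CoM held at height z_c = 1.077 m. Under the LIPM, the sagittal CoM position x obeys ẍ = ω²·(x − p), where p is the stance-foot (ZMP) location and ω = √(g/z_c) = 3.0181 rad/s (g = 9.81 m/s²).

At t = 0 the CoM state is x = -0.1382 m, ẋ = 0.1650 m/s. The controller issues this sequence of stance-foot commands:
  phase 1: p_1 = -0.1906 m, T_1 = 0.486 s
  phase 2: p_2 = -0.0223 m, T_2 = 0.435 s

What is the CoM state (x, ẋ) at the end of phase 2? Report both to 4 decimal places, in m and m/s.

x = 0.5049, ẋ = 1.7281

phase 1: p=-0.1906, T=0.486, ωT=1.466797, cosh=2.282994, sinh=2.052331; start (x,ẋ)=(-0.138200, 0.165000) → end (x,ẋ)=(0.041230, 0.701267)
phase 2: p=-0.0223, T=0.435, ωT=1.312874, cosh=1.992942, sinh=1.723896; start (x,ẋ)=(0.041230, 0.701267) → end (x,ẋ)=(0.504866, 1.728125)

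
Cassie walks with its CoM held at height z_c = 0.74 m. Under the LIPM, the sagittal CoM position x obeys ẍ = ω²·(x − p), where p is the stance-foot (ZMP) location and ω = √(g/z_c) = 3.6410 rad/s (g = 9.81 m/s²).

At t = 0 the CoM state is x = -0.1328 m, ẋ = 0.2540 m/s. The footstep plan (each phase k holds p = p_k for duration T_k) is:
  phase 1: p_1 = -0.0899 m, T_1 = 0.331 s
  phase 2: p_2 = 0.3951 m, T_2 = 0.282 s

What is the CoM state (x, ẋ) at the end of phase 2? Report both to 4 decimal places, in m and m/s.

phase 1: p=-0.0899, T=0.331, ωT=1.205171, cosh=1.818485, sinh=1.518844; start (x,ẋ)=(-0.132800, 0.254000) → end (x,ẋ)=(-0.061957, 0.224653)
phase 2: p=0.3951, T=0.282, ωT=1.026762, cosh=1.575088, sinh=1.216923; start (x,ẋ)=(-0.061957, 0.224653) → end (x,ẋ)=(-0.249719, -1.671286)

x = -0.2497, ẋ = -1.6713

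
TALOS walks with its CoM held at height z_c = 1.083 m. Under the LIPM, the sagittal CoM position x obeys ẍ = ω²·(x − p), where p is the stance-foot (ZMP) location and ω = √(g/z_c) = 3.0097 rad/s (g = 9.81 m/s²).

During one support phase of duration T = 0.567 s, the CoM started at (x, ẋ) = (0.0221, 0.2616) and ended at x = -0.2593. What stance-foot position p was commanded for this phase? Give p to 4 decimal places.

p = 0.3000

ωT = 3.0097·0.567 = 1.706500; cosh(ωT) = 2.845572, sinh(ωT) = 2.664072
x(T) = p + (x₀−p)·cosh(ωT) + (ẋ₀/ω)·sinh(ωT) ⇒ p·(1 − cosh) = x(T) − x₀·cosh − (ẋ₀/ω)·sinh
numerator   = -0.2593 − (0.0221)·2.845572 − (0.2616/3.0097)·2.664072 = -0.553745
denominator = 1 − 2.845572 = -1.845572
p = -0.553745 / -1.845572 = 0.3000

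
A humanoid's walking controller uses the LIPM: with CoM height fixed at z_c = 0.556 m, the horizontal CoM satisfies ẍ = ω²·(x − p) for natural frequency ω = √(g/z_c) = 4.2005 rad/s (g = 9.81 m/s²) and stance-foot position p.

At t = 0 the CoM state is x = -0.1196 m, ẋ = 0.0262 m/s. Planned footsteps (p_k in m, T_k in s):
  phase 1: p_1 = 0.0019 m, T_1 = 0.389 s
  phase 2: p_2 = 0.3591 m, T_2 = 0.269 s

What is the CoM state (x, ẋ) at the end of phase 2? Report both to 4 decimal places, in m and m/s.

x = -1.1696, ẋ = -5.9029

phase 1: p=0.0019, T=0.389, ωT=1.633995, cosh=2.659726, sinh=2.464577; start (x,ẋ)=(-0.119600, 0.026200) → end (x,ẋ)=(-0.305884, -1.188139)
phase 2: p=0.3591, T=0.269, ωT=1.129935, cosh=1.709254, sinh=1.386200; start (x,ẋ)=(-0.305884, -1.188139) → end (x,ẋ)=(-1.169623, -5.902856)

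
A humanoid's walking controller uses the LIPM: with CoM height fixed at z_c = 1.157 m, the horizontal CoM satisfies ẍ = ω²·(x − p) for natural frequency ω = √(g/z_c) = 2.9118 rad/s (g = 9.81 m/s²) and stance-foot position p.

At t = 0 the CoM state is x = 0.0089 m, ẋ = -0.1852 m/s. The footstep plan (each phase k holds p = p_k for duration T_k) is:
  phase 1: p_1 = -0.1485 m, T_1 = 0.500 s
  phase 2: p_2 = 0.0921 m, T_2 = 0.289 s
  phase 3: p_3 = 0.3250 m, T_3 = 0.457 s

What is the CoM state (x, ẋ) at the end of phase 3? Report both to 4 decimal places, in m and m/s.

x = 0.5522, ẋ = 0.9036

phase 1: p=-0.1485, T=0.500, ωT=1.455900, cosh=2.260766, sinh=2.027575; start (x,ẋ)=(0.008900, -0.185200) → end (x,ẋ)=(0.078384, 0.510579)
phase 2: p=0.0921, T=0.289, ωT=0.841510, cosh=1.375463, sinh=0.944404; start (x,ẋ)=(0.078384, 0.510579) → end (x,ẋ)=(0.238834, 0.664565)
phase 3: p=0.3250, T=0.457, ωT=1.330693, cosh=2.023979, sinh=1.759684; start (x,ẋ)=(0.238834, 0.664565) → end (x,ẋ)=(0.552218, 0.903564)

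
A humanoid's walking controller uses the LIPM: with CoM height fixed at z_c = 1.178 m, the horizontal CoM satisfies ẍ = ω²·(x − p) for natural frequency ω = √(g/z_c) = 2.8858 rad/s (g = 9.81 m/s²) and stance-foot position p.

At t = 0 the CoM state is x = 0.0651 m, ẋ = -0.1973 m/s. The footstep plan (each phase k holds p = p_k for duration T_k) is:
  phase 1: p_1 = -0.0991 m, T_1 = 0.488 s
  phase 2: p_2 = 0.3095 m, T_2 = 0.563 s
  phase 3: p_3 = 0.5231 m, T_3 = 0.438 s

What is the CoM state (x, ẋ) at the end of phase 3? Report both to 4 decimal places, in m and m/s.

phase 1: p=-0.0991, T=0.488, ωT=1.408270, cosh=2.166722, sinh=1.922156; start (x,ẋ)=(0.065100, -0.197300) → end (x,ẋ)=(0.125259, 0.483316)
phase 2: p=0.3095, T=0.563, ωT=1.624705, cosh=2.636946, sinh=2.439977; start (x,ẋ)=(0.125259, 0.483316) → end (x,ẋ)=(0.232317, -0.022812)
phase 3: p=0.5231, T=0.438, ωT=1.263980, cosh=1.911005, sinh=1.628477; start (x,ẋ)=(0.232317, -0.022812) → end (x,ẋ)=(-0.045462, -1.410120)

x = -0.0455, ẋ = -1.4101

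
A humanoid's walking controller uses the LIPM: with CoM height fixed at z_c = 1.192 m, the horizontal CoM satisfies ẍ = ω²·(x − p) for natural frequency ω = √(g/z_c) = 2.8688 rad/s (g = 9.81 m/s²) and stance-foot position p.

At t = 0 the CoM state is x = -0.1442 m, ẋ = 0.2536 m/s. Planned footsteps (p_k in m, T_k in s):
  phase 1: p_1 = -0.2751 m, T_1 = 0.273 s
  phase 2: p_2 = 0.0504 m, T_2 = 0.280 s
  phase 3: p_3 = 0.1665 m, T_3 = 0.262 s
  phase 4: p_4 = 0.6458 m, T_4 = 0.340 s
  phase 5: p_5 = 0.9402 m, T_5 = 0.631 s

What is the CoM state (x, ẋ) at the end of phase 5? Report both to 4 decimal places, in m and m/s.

x = 0.0436, ẋ = -2.3280

phase 1: p=-0.2751, T=0.273, ωT=0.783182, cosh=1.322688, sinh=0.865738; start (x,ẋ)=(-0.144200, 0.253600) → end (x,ẋ)=(-0.025430, 0.660541)
phase 2: p=0.0504, T=0.280, ωT=0.803264, cosh=1.340341, sinh=0.892476; start (x,ẋ)=(-0.025430, 0.660541) → end (x,ẋ)=(0.154255, 0.691201)
phase 3: p=0.1665, T=0.262, ωT=0.751626, cosh=1.296022, sinh=0.824422; start (x,ẋ)=(0.154255, 0.691201) → end (x,ẋ)=(0.349264, 0.866850)
phase 4: p=0.6458, T=0.340, ωT=0.975392, cosh=1.514626, sinh=1.137581; start (x,ẋ)=(0.349264, 0.866850) → end (x,ẋ)=(0.540396, 0.345212)
phase 5: p=0.9402, T=0.631, ωT=1.810213, cosh=3.137684, sinh=2.974064; start (x,ẋ)=(0.540396, 0.345212) → end (x,ẋ)=(0.043621, -2.327958)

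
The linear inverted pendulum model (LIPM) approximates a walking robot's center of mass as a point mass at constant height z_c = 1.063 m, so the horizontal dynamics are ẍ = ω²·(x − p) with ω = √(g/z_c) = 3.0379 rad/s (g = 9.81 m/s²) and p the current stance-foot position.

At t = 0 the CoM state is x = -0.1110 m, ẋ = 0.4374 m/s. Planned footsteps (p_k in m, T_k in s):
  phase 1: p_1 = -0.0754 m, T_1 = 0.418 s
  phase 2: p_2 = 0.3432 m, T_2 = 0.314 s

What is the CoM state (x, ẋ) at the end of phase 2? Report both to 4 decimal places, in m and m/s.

x = 0.2104, ẋ = 0.1454

phase 1: p=-0.0754, T=0.418, ωT=1.269842, cosh=1.920583, sinh=1.639707; start (x,ẋ)=(-0.111000, 0.437400) → end (x,ẋ)=(0.092314, 0.662730)
phase 2: p=0.3432, T=0.314, ωT=0.953901, cosh=1.490525, sinh=1.105290; start (x,ẋ)=(0.092314, 0.662730) → end (x,ẋ)=(0.210371, 0.145401)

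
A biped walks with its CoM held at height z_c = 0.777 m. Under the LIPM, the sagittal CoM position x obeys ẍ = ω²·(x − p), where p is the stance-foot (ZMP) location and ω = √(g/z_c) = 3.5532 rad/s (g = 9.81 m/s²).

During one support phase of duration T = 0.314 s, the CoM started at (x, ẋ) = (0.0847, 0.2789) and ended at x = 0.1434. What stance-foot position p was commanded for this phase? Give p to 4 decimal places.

ωT = 3.5532·0.314 = 1.115705; cosh(ωT) = 1.689701, sinh(ωT) = 1.362017
x(T) = p + (x₀−p)·cosh(ωT) + (ẋ₀/ω)·sinh(ωT) ⇒ p·(1 − cosh) = x(T) − x₀·cosh − (ẋ₀/ω)·sinh
numerator   = 0.1434 − (0.0847)·1.689701 − (0.2789/3.5532)·1.362017 = -0.106626
denominator = 1 − 1.689701 = -0.689701
p = -0.106626 / -0.689701 = 0.1546

p = 0.1546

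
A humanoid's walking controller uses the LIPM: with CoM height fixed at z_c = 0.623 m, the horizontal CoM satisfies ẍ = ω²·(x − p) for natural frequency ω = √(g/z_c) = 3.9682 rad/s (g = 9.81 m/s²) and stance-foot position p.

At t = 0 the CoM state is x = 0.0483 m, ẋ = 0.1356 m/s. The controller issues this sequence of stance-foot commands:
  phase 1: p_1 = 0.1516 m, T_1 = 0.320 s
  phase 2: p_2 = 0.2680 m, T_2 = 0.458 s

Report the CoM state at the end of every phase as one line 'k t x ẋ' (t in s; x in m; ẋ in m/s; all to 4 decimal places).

1 0.3200 0.0092 -0.4117
2 0.7780 -0.8604 -4.3778

phase 1: p=0.1516, T=0.320, ωT=1.269824, cosh=1.920553, sinh=1.639672; start (x,ẋ)=(0.048300, 0.135600) → end (x,ẋ)=(0.009237, -0.411699)
phase 2: p=0.2680, T=0.458, ωT=1.817436, cosh=3.159247, sinh=2.996805; start (x,ẋ)=(0.009237, -0.411699) → end (x,ẋ)=(-0.860413, -4.377847)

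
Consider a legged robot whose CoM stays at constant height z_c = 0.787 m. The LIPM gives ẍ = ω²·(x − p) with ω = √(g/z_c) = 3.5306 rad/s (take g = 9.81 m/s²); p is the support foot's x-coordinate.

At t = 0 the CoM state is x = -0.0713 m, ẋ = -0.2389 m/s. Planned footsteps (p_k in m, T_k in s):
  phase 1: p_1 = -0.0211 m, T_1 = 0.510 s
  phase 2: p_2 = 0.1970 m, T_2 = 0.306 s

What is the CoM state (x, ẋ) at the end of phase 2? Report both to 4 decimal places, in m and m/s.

x = -1.2116, ẋ = -4.7154

phase 1: p=-0.0211, T=0.510, ωT=1.800606, cosh=3.109257, sinh=2.944058; start (x,ẋ)=(-0.071300, -0.238900) → end (x,ẋ)=(-0.376396, -1.264595)
phase 2: p=0.1970, T=0.306, ωT=1.080364, cosh=1.642611, sinh=1.303139; start (x,ẋ)=(-0.376396, -1.264595) → end (x,ẋ)=(-1.211627, -4.715354)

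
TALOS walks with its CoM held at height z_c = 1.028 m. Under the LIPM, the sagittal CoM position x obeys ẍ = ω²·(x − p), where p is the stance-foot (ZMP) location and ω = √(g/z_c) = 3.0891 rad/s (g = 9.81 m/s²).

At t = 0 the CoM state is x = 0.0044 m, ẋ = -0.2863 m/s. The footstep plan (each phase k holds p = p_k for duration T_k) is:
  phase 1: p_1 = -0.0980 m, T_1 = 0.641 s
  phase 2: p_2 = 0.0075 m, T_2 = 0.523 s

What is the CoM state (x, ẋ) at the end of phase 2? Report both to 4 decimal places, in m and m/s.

phase 1: p=-0.0980, T=0.641, ωT=1.980113, cosh=3.690808, sinh=3.552754; start (x,ẋ)=(0.004400, -0.286300) → end (x,ẋ)=(-0.049333, 0.067143)
phase 2: p=0.0075, T=0.523, ωT=1.615599, cosh=2.614837, sinh=2.416065; start (x,ẋ)=(-0.049333, 0.067143) → end (x,ẋ)=(-0.088595, -0.248605)

x = -0.0886, ẋ = -0.2486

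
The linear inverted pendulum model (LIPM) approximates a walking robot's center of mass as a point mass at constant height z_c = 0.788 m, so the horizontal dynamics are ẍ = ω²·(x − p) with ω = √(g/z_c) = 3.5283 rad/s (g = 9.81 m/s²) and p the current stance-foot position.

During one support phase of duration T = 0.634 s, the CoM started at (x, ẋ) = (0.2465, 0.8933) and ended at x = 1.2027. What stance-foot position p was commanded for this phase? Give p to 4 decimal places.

ωT = 3.5283·0.634 = 2.236942; cosh(ωT) = 4.735718, sinh(ωT) = 4.628934
x(T) = p + (x₀−p)·cosh(ωT) + (ẋ₀/ω)·sinh(ωT) ⇒ p·(1 − cosh) = x(T) − x₀·cosh − (ẋ₀/ω)·sinh
numerator   = 1.2027 − (0.2465)·4.735718 − (0.8933/3.5283)·4.628934 = -1.136615
denominator = 1 − 4.735718 = -3.735718
p = -1.136615 / -3.735718 = 0.3043

p = 0.3043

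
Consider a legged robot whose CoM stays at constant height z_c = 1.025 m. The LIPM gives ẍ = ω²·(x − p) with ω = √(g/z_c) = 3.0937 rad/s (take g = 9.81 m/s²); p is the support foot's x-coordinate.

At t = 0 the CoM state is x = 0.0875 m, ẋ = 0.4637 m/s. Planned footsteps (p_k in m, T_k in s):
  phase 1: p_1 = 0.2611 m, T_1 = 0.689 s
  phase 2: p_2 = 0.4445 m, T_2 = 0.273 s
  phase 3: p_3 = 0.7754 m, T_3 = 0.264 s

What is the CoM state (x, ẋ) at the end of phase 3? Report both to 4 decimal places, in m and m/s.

x = -0.7024, ẋ = -3.9892

phase 1: p=0.2611, T=0.689, ωT=2.131559, cosh=4.273325, sinh=4.154673; start (x,ẋ)=(0.087500, 0.463700) → end (x,ẋ)=(0.141975, -0.249794)
phase 2: p=0.4445, T=0.273, ωT=0.844580, cosh=1.378369, sinh=0.948631; start (x,ẋ)=(0.141975, -0.249794) → end (x,ẋ)=(-0.049086, -1.232153)
phase 3: p=0.7754, T=0.264, ωT=0.816737, cosh=1.352487, sinh=0.910616; start (x,ẋ)=(-0.049086, -1.232153) → end (x,ẋ)=(-0.702385, -3.989191)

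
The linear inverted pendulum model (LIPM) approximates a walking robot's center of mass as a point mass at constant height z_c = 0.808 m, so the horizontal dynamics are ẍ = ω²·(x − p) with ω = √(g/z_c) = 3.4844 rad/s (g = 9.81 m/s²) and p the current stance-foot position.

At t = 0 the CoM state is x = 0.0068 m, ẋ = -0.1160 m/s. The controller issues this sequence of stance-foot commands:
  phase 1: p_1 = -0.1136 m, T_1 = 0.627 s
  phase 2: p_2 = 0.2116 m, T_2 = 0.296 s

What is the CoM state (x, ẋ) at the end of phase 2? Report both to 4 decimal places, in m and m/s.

phase 1: p=-0.1136, T=0.627, ωT=2.184719, cosh=4.500329, sinh=4.387820; start (x,ẋ)=(0.006800, -0.116000) → end (x,ẋ)=(0.282164, 1.318748)
phase 2: p=0.2116, T=0.296, ωT=1.031382, cosh=1.580727, sinh=1.224213; start (x,ẋ)=(0.282164, 1.318748) → end (x,ẋ)=(0.786472, 2.385580)

x = 0.7865, ẋ = 2.3856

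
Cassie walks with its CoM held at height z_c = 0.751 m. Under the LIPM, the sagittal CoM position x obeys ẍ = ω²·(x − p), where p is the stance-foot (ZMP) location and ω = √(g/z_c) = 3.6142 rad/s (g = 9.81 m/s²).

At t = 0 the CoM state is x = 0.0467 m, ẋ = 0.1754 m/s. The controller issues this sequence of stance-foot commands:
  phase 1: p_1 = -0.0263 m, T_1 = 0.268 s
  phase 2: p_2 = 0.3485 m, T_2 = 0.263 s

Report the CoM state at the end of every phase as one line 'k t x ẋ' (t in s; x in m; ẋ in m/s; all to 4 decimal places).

phase 1: p=-0.0263, T=0.268, ωT=0.968606, cosh=1.506940, sinh=1.127328; start (x,ẋ)=(0.046700, 0.175400) → end (x,ẋ)=(0.138417, 0.561748)
phase 2: p=0.3485, T=0.263, ωT=0.950535, cosh=1.486813, sinh=1.100279; start (x,ẋ)=(0.138417, 0.561748) → end (x,ẋ)=(0.207160, -0.000209)

1 0.2680 0.1384 0.5617
2 0.5310 0.2072 -0.0002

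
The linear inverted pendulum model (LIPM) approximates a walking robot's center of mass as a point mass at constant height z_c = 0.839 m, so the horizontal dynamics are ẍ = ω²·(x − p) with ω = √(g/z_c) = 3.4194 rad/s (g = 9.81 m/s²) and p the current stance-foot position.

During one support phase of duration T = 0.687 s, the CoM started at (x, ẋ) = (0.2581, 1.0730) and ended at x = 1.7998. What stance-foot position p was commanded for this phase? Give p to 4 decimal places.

ωT = 3.4194·0.687 = 2.349128; cosh(ωT) = 5.285940, sinh(ωT) = 5.190488
x(T) = p + (x₀−p)·cosh(ωT) + (ẋ₀/ω)·sinh(ωT) ⇒ p·(1 − cosh) = x(T) − x₀·cosh − (ẋ₀/ω)·sinh
numerator   = 1.7998 − (0.2581)·5.285940 − (1.0730/3.4194)·5.190488 = -1.193265
denominator = 1 − 5.285940 = -4.285940
p = -1.193265 / -4.285940 = 0.2784

p = 0.2784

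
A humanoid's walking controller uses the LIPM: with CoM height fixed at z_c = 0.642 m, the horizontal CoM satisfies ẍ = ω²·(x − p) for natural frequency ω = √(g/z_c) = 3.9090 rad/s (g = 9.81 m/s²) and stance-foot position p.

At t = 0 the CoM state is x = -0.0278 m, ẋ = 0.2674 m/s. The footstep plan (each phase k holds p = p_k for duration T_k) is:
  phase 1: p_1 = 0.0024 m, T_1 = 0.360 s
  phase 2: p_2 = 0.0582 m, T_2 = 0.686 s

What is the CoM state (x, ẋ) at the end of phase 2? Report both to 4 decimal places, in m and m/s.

phase 1: p=0.0024, T=0.360, ωT=1.407240, cosh=2.164742, sinh=1.919924; start (x,ẋ)=(-0.027800, 0.267400) → end (x,ẋ)=(0.068360, 0.352202)
phase 2: p=0.0582, T=0.686, ωT=2.681574, cosh=7.338262, sinh=7.269806; start (x,ẋ)=(0.068360, 0.352202) → end (x,ẋ)=(0.787764, 2.873259)

x = 0.7878, ẋ = 2.8733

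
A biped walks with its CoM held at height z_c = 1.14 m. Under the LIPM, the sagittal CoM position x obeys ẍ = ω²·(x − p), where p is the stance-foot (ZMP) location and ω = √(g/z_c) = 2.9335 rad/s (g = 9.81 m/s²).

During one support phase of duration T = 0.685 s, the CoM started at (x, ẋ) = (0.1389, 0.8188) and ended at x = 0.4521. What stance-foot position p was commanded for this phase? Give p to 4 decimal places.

p = 0.3925

ωT = 2.9335·0.685 = 2.009448; cosh(ωT) = 3.796629, sinh(ωT) = 3.662566
x(T) = p + (x₀−p)·cosh(ωT) + (ẋ₀/ω)·sinh(ωT) ⇒ p·(1 − cosh) = x(T) − x₀·cosh − (ẋ₀/ω)·sinh
numerator   = 0.4521 − (0.1389)·3.796629 − (0.8188/2.9335)·3.662566 = -1.097549
denominator = 1 − 3.796629 = -2.796629
p = -1.097549 / -2.796629 = 0.3925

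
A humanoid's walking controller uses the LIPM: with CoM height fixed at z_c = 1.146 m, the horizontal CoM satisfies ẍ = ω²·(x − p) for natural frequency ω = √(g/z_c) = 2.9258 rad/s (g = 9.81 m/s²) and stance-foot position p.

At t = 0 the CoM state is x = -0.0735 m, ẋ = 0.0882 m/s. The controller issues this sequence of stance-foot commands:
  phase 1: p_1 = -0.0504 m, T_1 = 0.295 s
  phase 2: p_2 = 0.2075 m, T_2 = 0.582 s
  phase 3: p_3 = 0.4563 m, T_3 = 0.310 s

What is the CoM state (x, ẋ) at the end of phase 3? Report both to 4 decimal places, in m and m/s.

x = -1.5521, ẋ = -5.5219

phase 1: p=-0.0504, T=0.295, ωT=0.863111, cosh=1.396186, sinh=0.974338; start (x,ẋ)=(-0.073500, 0.088200) → end (x,ẋ)=(-0.053280, 0.057292)
phase 2: p=0.2075, T=0.582, ωT=1.702816, cosh=2.835776, sinh=2.653606; start (x,ẋ)=(-0.053280, 0.057292) → end (x,ẋ)=(-0.480051, -1.862207)
phase 3: p=0.4563, T=0.310, ωT=0.906998, cosh=1.440305, sinh=1.036571; start (x,ẋ)=(-0.480051, -1.862207) → end (x,ẋ)=(-1.552086, -5.521911)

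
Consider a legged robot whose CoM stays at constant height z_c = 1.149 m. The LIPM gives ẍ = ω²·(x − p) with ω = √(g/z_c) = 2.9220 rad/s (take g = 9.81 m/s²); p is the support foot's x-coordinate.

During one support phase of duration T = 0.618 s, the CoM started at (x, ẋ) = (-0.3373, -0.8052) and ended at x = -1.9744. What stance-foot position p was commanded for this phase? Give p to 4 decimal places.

ωT = 2.9220·0.618 = 1.805796; cosh(ωT) = 3.124578, sinh(ωT) = 2.960235
x(T) = p + (x₀−p)·cosh(ωT) + (ẋ₀/ω)·sinh(ωT) ⇒ p·(1 − cosh) = x(T) − x₀·cosh − (ẋ₀/ω)·sinh
numerator   = -1.9744 − (-0.3373)·3.124578 − (-0.8052/2.9220)·2.960235 = -0.104744
denominator = 1 − 3.124578 = -2.124578
p = -0.104744 / -2.124578 = 0.0493

p = 0.0493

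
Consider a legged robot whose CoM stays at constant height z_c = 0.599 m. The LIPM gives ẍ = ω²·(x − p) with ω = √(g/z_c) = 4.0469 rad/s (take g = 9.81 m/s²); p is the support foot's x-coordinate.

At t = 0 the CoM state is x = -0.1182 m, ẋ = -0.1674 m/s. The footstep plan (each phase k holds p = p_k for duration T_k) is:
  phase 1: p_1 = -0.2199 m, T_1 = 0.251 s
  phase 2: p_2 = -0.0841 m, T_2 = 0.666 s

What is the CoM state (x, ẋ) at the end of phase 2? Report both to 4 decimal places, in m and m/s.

x = 0.1412, ẋ = 0.9348

phase 1: p=-0.2199, T=0.251, ωT=1.015772, cosh=1.561808, sinh=1.199686; start (x,ẋ)=(-0.118200, -0.167400) → end (x,ẋ)=(-0.110689, 0.232308)
phase 2: p=-0.0841, T=0.666, ωT=2.695235, cosh=7.438265, sinh=7.370739; start (x,ẋ)=(-0.110689, 0.232308) → end (x,ẋ)=(0.141232, 0.934850)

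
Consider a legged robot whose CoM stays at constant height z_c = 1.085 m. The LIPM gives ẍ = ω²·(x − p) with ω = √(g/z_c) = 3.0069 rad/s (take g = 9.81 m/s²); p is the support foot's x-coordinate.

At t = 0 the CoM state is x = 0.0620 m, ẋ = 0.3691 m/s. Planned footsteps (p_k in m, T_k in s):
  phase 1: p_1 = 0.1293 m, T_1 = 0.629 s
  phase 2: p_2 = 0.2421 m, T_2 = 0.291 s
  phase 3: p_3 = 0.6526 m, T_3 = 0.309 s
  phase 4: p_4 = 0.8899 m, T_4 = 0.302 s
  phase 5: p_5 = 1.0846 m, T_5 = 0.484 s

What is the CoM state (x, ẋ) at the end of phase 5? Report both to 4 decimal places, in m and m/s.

phase 1: p=0.1293, T=0.629, ωT=1.891340, cosh=3.389557, sinh=3.238688; start (x,ẋ)=(0.062000, 0.369100) → end (x,ẋ)=(0.298735, 0.595691)
phase 2: p=0.2421, T=0.291, ωT=0.875008, cosh=1.407876, sinh=0.991018; start (x,ẋ)=(0.298735, 0.595691) → end (x,ẋ)=(0.518163, 1.007425)
phase 3: p=0.6526, T=0.309, ωT=0.929132, cosh=1.463603, sinh=1.068707; start (x,ẋ)=(0.518163, 1.007425) → end (x,ẋ)=(0.813895, 1.042459)
phase 4: p=0.8899, T=0.302, ωT=0.908084, cosh=1.441431, sinh=1.038135; start (x,ẋ)=(0.813895, 1.042459) → end (x,ẋ)=(1.140255, 1.265380)
phase 5: p=1.0846, T=0.484, ωT=1.455340, cosh=2.259630, sinh=2.026309; start (x,ẋ)=(1.140255, 1.265380) → end (x,ẋ)=(2.063082, 3.198390)

x = 2.0631, ẋ = 3.1984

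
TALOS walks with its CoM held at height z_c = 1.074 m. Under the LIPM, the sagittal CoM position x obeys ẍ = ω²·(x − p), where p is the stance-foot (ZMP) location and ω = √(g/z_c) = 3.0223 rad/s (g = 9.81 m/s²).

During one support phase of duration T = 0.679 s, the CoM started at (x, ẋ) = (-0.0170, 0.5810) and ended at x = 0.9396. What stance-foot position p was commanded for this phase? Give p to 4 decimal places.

p = -0.0917

ωT = 3.0223·0.679 = 2.052142; cosh(ωT) = 3.956507, sinh(ωT) = 3.828048
x(T) = p + (x₀−p)·cosh(ωT) + (ẋ₀/ω)·sinh(ωT) ⇒ p·(1 − cosh) = x(T) − x₀·cosh − (ẋ₀/ω)·sinh
numerator   = 0.9396 − (-0.0170)·3.956507 − (0.5810/3.0223)·3.828048 = 0.270965
denominator = 1 − 3.956507 = -2.956507
p = 0.270965 / -2.956507 = -0.0917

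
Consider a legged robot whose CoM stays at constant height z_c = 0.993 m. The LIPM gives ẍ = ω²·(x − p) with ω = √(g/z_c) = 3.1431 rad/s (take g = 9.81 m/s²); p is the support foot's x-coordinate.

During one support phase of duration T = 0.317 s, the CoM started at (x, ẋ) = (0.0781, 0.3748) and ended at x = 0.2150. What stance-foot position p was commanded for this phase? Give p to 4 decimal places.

ωT = 3.1431·0.317 = 0.996363; cosh(ωT) = 1.538816, sinh(ωT) = 1.169596
x(T) = p + (x₀−p)·cosh(ωT) + (ẋ₀/ω)·sinh(ωT) ⇒ p·(1 − cosh) = x(T) − x₀·cosh − (ẋ₀/ω)·sinh
numerator   = 0.2150 − (0.0781)·1.538816 − (0.3748/3.1431)·1.169596 = -0.044650
denominator = 1 − 1.538816 = -0.538816
p = -0.044650 / -0.538816 = 0.0829

p = 0.0829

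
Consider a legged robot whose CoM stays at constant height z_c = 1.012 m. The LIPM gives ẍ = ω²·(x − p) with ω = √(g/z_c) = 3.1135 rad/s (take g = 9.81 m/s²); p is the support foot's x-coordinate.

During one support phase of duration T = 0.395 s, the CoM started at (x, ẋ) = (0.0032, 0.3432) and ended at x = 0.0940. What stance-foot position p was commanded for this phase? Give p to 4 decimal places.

ωT = 3.1135·0.395 = 1.229833; cosh(ωT) = 1.856499, sinh(ωT) = 1.564157
x(T) = p + (x₀−p)·cosh(ωT) + (ẋ₀/ω)·sinh(ωT) ⇒ p·(1 − cosh) = x(T) − x₀·cosh − (ẋ₀/ω)·sinh
numerator   = 0.0940 − (0.0032)·1.856499 − (0.3432/3.1135)·1.564157 = -0.084357
denominator = 1 − 1.856499 = -0.856499
p = -0.084357 / -0.856499 = 0.0985

p = 0.0985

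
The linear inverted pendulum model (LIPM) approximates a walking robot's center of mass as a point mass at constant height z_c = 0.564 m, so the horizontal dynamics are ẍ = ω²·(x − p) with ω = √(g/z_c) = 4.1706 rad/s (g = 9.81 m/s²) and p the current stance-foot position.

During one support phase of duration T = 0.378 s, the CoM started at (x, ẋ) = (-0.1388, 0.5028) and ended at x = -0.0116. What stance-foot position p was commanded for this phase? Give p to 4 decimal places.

ωT = 4.1706·0.378 = 1.576487; cosh(ωT) = 2.522315, sinh(ωT) = 2.315615
x(T) = p + (x₀−p)·cosh(ωT) + (ẋ₀/ω)·sinh(ωT) ⇒ p·(1 − cosh) = x(T) − x₀·cosh − (ẋ₀/ω)·sinh
numerator   = -0.0116 − (-0.1388)·2.522315 − (0.5028/4.1706)·2.315615 = 0.059331
denominator = 1 − 2.522315 = -1.522315
p = 0.059331 / -1.522315 = -0.0390

p = -0.0390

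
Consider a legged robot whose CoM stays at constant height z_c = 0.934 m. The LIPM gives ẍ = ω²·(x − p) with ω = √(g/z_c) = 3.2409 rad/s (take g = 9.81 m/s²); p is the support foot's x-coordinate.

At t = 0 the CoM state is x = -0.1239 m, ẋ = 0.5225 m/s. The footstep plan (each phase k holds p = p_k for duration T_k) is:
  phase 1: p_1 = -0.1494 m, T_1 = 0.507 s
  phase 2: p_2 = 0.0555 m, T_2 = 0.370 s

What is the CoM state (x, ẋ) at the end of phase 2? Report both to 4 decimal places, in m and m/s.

phase 1: p=-0.1494, T=0.507, ωT=1.643136, cosh=2.682368, sinh=2.488995; start (x,ẋ)=(-0.123900, 0.522500) → end (x,ẋ)=(0.320278, 1.607235)
phase 2: p=0.0555, T=0.370, ωT=1.199133, cosh=1.809348, sinh=1.507892; start (x,ẋ)=(0.320278, 1.607235) → end (x,ẋ)=(1.282373, 4.201997)

x = 1.2824, ẋ = 4.2020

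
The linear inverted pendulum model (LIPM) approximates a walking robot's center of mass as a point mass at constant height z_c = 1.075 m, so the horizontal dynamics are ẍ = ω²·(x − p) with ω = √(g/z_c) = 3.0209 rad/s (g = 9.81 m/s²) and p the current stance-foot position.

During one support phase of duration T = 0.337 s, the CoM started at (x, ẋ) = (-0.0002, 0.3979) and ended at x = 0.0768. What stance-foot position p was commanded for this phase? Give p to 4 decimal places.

p = 0.1441

ωT = 3.0209·0.337 = 1.018043; cosh(ωT) = 1.564537, sinh(ωT) = 1.203236
x(T) = p + (x₀−p)·cosh(ωT) + (ẋ₀/ω)·sinh(ωT) ⇒ p·(1 − cosh) = x(T) − x₀·cosh − (ẋ₀/ω)·sinh
numerator   = 0.0768 − (-0.0002)·1.564537 − (0.3979/3.0209)·1.203236 = -0.081372
denominator = 1 − 1.564537 = -0.564537
p = -0.081372 / -0.564537 = 0.1441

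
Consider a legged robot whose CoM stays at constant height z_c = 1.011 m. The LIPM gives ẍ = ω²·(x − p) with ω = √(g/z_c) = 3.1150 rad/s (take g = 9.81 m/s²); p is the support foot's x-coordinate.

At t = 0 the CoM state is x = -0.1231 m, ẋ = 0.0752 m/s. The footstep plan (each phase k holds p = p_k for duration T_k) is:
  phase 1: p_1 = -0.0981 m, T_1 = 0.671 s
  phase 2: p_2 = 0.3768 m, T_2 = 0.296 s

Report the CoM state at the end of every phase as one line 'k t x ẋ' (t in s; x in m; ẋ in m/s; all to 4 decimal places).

phase 1: p=-0.0981, T=0.671, ωT=2.090165, cosh=4.104958, sinh=3.981291; start (x,ẋ)=(-0.123100, 0.075200) → end (x,ẋ)=(-0.104611, -0.001350)
phase 2: p=0.3768, T=0.296, ωT=0.922040, cosh=1.456061, sinh=1.058354; start (x,ẋ)=(-0.104611, -0.001350) → end (x,ẋ)=(-0.324622, -1.589067)

1 0.6710 -0.1046 -0.0014
2 0.9670 -0.3246 -1.5891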